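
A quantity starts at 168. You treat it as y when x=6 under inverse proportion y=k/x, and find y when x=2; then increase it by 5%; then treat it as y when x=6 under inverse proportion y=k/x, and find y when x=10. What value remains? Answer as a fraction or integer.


Start with 168.
Step 1: Inverse prop: k = (168)*6; new y = k/2 = 168*6/2 = 504
Step 2: Increase by 5%: 504 * 105/100 = 2646/5
Step 3: Inverse prop: k = (2646/5)*6; new y = k/10 = 2646/5*6/10 = 7938/25
Final result = 7938/25

7938/25


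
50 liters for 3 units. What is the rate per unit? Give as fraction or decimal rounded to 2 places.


Total liters = 50
Number of units = 3
Unit rate = 50 / 3
= 16.67 liters per unit

16.67


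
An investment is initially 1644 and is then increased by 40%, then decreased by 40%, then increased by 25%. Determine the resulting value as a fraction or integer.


Start: 1644
Step 1: increase by 40% => multiply by 140/100
  1644 * 140/100 = 11508/5
Step 2: decrease by 40% => multiply by 60/100
  11508/5 * 60/100 = 34524/25
Step 3: increase by 25% => multiply by 125/100
  34524/25 * 125/100 = 8631/5
Final value = 8631/5

8631/5


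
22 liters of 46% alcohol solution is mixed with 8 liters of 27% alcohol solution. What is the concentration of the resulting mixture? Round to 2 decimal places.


Solute in mixture 1 = 46% of 22 L = 22*46/100 = 253/25 L
Solute in mixture 2 = 27% of 8 L = 8*27/100 = 54/25 L
Total solute = 253/25 + 54/25 = 307/25 L
Total volume = 22 + 8 = 30 L
Final concentration = 307/25/30 * 100 = 40.93%

40.93


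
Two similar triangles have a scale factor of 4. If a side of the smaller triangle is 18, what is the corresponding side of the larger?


Similar triangles have proportional sides
Scale factor = 4
Smaller side = 18
Corresponding larger side = 18 * 4
= 72

72


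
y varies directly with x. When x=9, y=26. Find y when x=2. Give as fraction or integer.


Direct proportion: y = kx
Find k: k = 26/9 = 26/9
Compute y at x=2: y = 26/9 * 2
y = 52/9

52/9


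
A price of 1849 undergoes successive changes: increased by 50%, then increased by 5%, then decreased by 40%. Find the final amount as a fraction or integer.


Start: 1849
Step 1: increase by 50% => multiply by 150/100
  1849 * 150/100 = 5547/2
Step 2: increase by 5% => multiply by 105/100
  5547/2 * 105/100 = 116487/40
Step 3: decrease by 40% => multiply by 60/100
  116487/40 * 60/100 = 349461/200
Final value = 349461/200

349461/200


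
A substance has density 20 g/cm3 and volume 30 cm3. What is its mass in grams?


Using mass = density * volume
Density = 20 g/cm3
Volume = 30 cm3
Mass = 20 * 30
= 600 g

600


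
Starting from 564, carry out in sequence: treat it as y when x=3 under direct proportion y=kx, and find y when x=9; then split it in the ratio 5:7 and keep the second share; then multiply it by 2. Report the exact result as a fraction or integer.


Start with 564.
Step 1: Direct prop: k = (564)/3; new y = k*9 = 564*9/3 = 1692
Step 2: Split 5:7, second share = 1692 * 7/12 = 987
Step 3: Multiply by 2: 987 * 2 = 1974
Final result = 1974

1974


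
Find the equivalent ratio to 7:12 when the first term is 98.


Original ratio: 7:12
First term target: 98
Scale factor = 98 / 7 = 14
Multiply second term: 12 * 14 = 168
Equivalent ratio = 98:168

98:168


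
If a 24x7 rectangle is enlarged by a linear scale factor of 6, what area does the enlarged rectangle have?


Original dimensions: 24 x 7
Enlargement factor = 6
New width = 24 * 6 = 144
New height = 7 * 6 = 42
New area = 144 * 42 = 6048

6048


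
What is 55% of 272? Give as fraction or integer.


Compute 55% of 272
Convert percentage: 55% = 55/100
Multiply: 272 * 55/100
= 14960/100
= 748/5

748/5


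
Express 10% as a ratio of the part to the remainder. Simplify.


Part = 10%, Remainder = 90%
Ratio = 10:90
GCD(10, 90) = 10
Simplify: 1:9 = 1:9

1:9


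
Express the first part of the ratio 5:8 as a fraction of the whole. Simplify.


Total parts = 5 + 8 = 13
First part fraction = 5/13
Simplify: 5/13 = 5/13

5/13


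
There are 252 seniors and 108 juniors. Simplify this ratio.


Find GCD(252, 108)
GCD = 36
Divide both by 36: 252/36 = 7, 108/36 = 3
Simplified ratio = 7:3

7:3


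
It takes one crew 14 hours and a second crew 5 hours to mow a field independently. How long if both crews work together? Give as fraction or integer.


Rate of A = 1/14 job per hour
Rate of B = 1/5 job per hour
Combined rate = 1/14 + 1/5
Find common denominator: (5 + 14)/(14*5) = 19/70
Combined rate = 19/70 job per hour
Time together = 1 / (19/70) = 70/19 hours

70/19


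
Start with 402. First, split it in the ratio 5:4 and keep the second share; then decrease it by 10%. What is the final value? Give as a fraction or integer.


Start with 402.
Step 1: Split 5:4, second share = 402 * 4/9 = 536/3
Step 2: Decrease by 10%: 536/3 * 90/100 = 804/5
Final result = 804/5

804/5


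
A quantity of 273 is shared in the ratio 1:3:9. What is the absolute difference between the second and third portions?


Total parts = 1 + 3 + 9 = 13
Value per part = 273 / 13 = 21
Shares: 1*21=21, 3*21=63, 9*21=189
Second share = 63, third share = 189
Difference = |63 - 189| = 126

126


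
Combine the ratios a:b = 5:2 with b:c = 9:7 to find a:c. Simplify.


Given a:b = 5:2 and b:c = 9:7
Make b consistent. Multiply first ratio by 9: a:b = 45:18
Multiply second ratio by 2: b:c = 18:14
Now b = 18 in both, so a:b:c = 45:18:14
Therefore a:c = 45:14
Simplify by GCD: a:c = 45:14

45:14


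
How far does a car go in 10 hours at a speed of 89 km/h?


Using distance = speed * time
Speed = 89 km/h
Time = 10 hours
Distance = 89 * 10
= 890 km

890


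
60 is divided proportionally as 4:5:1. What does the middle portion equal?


Ratio = 4:5:1
Total parts = 4 + 5 + 1 = 10
Value per part = 60 / 10 = 6
First share = 4 * 6 = 24
Middle share = 5 * 6 = 30
Third share = 1 * 6 = 6

30


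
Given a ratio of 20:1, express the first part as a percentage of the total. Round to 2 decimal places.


Total parts = 20 + 1 = 21
First part fraction = 20/21
Percentage = (20/21) * 100
= 0.952381 * 100
= 95.24%

95.24


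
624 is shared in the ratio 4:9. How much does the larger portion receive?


Total parts = 4 + 9 = 13
Value per part = 624 / 13 = 48
First share = 4 * 48 = 192
Second share = 9 * 48 = 432
Larger share = 432

432


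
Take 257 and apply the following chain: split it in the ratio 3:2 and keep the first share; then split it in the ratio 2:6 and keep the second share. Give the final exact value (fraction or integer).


Start with 257.
Step 1: Split 3:2, first share = 257 * 3/5 = 771/5
Step 2: Split 2:6, second share = 771/5 * 6/8 = 2313/20
Final result = 2313/20

2313/20


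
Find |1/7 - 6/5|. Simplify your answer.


Simplify: 1/7 = 1/7 and 6/5 = 6/5
Find common denominator: LCD = 35
Convert: 5/35 and 42/35
Difference = |5 - 42|/35 = 37/35
Simplified = 37/35

37/35


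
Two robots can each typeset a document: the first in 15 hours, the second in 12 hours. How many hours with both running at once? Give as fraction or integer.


Rate of A = 1/15 job per hour
Rate of B = 1/12 job per hour
Combined rate = 1/15 + 1/12
Find common denominator: (12 + 15)/(15*12) = 27/180
Combined rate = 3/20 job per hour
Time together = 1 / (3/20) = 20/3 hours

20/3


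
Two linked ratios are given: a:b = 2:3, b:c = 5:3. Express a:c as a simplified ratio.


Given a:b = 2:3 and b:c = 5:3
Make b consistent. Multiply first ratio by 5: a:b = 10:15
Multiply second ratio by 3: b:c = 15:9
Now b = 15 in both, so a:b:c = 10:15:9
Therefore a:c = 10:9
Simplify by GCD: a:c = 10:9

10:9


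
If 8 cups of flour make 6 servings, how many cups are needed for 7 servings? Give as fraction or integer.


Original: 8 cups for 6 servings
Target servings = 7
Scaling factor = 7/6
New amount = 8 * 7/6
= 56/6
= 28/3 cups

28/3


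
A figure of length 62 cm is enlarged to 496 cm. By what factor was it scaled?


Original length = 62 cm
Scaled length = 496 cm
Scale factor = 496 / 62
= 8

8


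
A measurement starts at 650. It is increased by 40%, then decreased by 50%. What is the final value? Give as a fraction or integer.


Start: 650
Step 1: increase by 40% => multiply by 140/100
  650 * 140/100 = 910
Step 2: decrease by 50% => multiply by 50/100
  910 * 50/100 = 455
Final value = 455

455


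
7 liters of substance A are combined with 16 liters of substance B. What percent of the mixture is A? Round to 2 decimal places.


Volume of A = 7 L
Volume of B = 16 L
Total volume = 7 + 16 = 23 L
Percentage of A = (7/23) * 100
= 30.43%

30.43


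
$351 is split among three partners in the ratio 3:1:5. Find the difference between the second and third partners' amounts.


Total parts = 3 + 1 + 5 = 9
Value per part = 351 / 9 = 39
Shares: 3*39=117, 1*39=39, 5*39=195
Second share = 39, third share = 195
Difference = |39 - 195| = 156

156


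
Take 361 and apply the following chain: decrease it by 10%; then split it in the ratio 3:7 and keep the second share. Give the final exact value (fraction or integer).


Start with 361.
Step 1: Decrease by 10%: 361 * 90/100 = 3249/10
Step 2: Split 3:7, second share = 3249/10 * 7/10 = 22743/100
Final result = 22743/100

22743/100


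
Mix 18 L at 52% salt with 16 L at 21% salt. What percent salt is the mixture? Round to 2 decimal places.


Solute in mixture 1 = 52% of 18 L = 18*52/100 = 234/25 L
Solute in mixture 2 = 21% of 16 L = 16*21/100 = 84/25 L
Total solute = 234/25 + 84/25 = 318/25 L
Total volume = 18 + 16 = 34 L
Final concentration = 318/25/34 * 100 = 37.41%

37.41


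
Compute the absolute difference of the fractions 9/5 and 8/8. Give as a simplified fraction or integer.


Simplify: 9/5 = 9/5 and 8/8 = 1
Find common denominator: LCD = 5
Convert: 9/5 and 5/5
Difference = |9 - 5|/5 = 4/5
Simplified = 4/5

4/5


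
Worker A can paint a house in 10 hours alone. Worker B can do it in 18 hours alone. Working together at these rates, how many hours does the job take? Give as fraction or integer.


Rate of A = 1/10 job per hour
Rate of B = 1/18 job per hour
Combined rate = 1/10 + 1/18
Find common denominator: (18 + 10)/(10*18) = 28/180
Combined rate = 7/45 job per hour
Time together = 1 / (7/45) = 45/7 hours

45/7


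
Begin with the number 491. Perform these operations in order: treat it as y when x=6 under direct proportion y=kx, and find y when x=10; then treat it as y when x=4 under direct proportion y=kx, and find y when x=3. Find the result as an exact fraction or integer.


Start with 491.
Step 1: Direct prop: k = (491)/6; new y = k*10 = 491*10/6 = 2455/3
Step 2: Direct prop: k = (2455/3)/4; new y = k*3 = 2455/3*3/4 = 2455/4
Final result = 2455/4

2455/4


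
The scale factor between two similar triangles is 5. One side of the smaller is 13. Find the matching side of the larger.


Similar triangles have proportional sides
Scale factor = 5
Smaller side = 13
Corresponding larger side = 13 * 5
= 65

65


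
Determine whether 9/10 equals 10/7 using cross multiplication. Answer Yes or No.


Cross multiply to check 9/10 = 10/7
Left cross product: 9 * 7 = 63
Right cross product: 10 * 10 = 100
63 != 100
Not equal, so proportions differ => No

No


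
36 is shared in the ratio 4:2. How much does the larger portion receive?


Total parts = 4 + 2 = 6
Value per part = 36 / 6 = 6
First share = 4 * 6 = 24
Second share = 2 * 6 = 12
Larger share = 24

24


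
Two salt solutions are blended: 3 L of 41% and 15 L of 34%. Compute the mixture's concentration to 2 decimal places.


Solute in mixture 1 = 41% of 3 L = 3*41/100 = 123/100 L
Solute in mixture 2 = 34% of 15 L = 15*34/100 = 51/10 L
Total solute = 123/100 + 51/10 = 633/100 L
Total volume = 3 + 15 = 18 L
Final concentration = 633/100/18 * 100 = 35.17%

35.17


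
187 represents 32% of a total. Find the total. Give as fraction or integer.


Given: 187 is 32% of the whole
Set up: 187 = 32/100 * whole
whole = 187 * 100 / 32
whole = 18700 / 32
whole = 4675/8

4675/8


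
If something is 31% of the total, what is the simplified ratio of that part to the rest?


Part = 31%, Remainder = 69%
Ratio = 31:69
GCD(31, 69) = 1
Simplify: 31:69 = 31:69

31:69


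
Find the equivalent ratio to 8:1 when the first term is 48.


Original ratio: 8:1
First term target: 48
Scale factor = 48 / 8 = 6
Multiply second term: 1 * 6 = 6
Equivalent ratio = 48:6

48:6


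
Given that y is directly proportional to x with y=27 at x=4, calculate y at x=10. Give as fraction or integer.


Direct proportion: y = kx
Find k: k = 27/4 = 27/4
Compute y at x=10: y = 27/4 * 10
y = 135/2

135/2


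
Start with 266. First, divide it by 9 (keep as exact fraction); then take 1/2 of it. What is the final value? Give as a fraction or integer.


Start with 266.
Step 1: Divide by 9: 266 / 9 = 266/9
Step 2: Take 1/2: 266/9 * 1/2 = 133/9
Final result = 133/9

133/9


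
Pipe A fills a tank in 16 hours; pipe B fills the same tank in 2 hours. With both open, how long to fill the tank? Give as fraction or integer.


Rate of A = 1/16 job per hour
Rate of B = 1/2 job per hour
Combined rate = 1/16 + 1/2
Find common denominator: (2 + 16)/(16*2) = 18/32
Combined rate = 9/16 job per hour
Time together = 1 / (9/16) = 16/9 hours

16/9


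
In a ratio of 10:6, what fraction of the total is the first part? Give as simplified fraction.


Total parts = 10 + 6 = 16
First part fraction = 10/16
Simplify: 10/16 = 5/8

5/8


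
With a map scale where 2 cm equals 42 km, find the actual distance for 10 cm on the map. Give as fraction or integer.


Map scale: 2 cm = 42 km
Measured distance on map = 10 cm
Set up proportion: 10 * 42 / 2
= 420 / 2
= 210 km

210


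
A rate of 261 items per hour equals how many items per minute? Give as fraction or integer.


Converting from per hour to per minute
Rate = 261 items per hour
Divide by 60: 261/60
= 87/20 items per minute

87/20


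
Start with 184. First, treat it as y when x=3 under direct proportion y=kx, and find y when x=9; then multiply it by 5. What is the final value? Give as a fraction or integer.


Start with 184.
Step 1: Direct prop: k = (184)/3; new y = k*9 = 184*9/3 = 552
Step 2: Multiply by 5: 552 * 5 = 2760
Final result = 2760

2760


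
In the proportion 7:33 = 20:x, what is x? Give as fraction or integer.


Setting up: 7/33 = 20/x
Cross multiply: 7 * x = 33 * 20
7x = 660
x = 660/7
x = 660/7

660/7


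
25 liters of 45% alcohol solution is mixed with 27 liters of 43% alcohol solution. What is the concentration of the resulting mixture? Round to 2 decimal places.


Solute in mixture 1 = 45% of 25 L = 25*45/100 = 45/4 L
Solute in mixture 2 = 43% of 27 L = 27*43/100 = 1161/100 L
Total solute = 45/4 + 1161/100 = 1143/50 L
Total volume = 25 + 27 = 52 L
Final concentration = 1143/50/52 * 100 = 43.96%

43.96


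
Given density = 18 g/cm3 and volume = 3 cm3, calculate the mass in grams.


Using mass = density * volume
Density = 18 g/cm3
Volume = 3 cm3
Mass = 18 * 3
= 54 g

54


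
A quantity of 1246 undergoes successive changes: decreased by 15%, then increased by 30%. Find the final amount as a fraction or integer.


Start: 1246
Step 1: decrease by 15% => multiply by 85/100
  1246 * 85/100 = 10591/10
Step 2: increase by 30% => multiply by 130/100
  10591/10 * 130/100 = 137683/100
Final value = 137683/100

137683/100


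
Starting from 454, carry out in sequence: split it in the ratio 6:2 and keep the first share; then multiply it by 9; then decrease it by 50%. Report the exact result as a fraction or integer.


Start with 454.
Step 1: Split 6:2, first share = 454 * 6/8 = 681/2
Step 2: Multiply by 9: 681/2 * 9 = 6129/2
Step 3: Decrease by 50%: 6129/2 * 50/100 = 6129/4
Final result = 6129/4

6129/4


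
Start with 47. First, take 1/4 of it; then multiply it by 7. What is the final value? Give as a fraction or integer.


Start with 47.
Step 1: Take 1/4: 47 * 1/4 = 47/4
Step 2: Multiply by 7: 47/4 * 7 = 329/4
Final result = 329/4

329/4


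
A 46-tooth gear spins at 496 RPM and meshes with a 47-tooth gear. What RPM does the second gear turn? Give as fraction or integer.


Gear ratio: teeth_A * RPM_A = teeth_B * RPM_B
46 * 496 = 47 * RPM_B
22816 = 47 * RPM_B
RPM_B = 22816 / 47
RPM_B = 22816/47

22816/47


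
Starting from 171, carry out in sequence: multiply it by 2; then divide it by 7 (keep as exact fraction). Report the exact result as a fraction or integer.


Start with 171.
Step 1: Multiply by 2: 171 * 2 = 342
Step 2: Divide by 7: 342 / 7 = 342/7
Final result = 342/7

342/7


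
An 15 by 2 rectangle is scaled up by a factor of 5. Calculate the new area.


Original dimensions: 15 x 2
Enlargement factor = 5
New width = 15 * 5 = 75
New height = 2 * 5 = 10
New area = 75 * 10 = 750

750


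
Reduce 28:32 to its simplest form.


Find GCD(28, 32)
GCD = 4
Divide both by 4: 28/4 = 7, 32/4 = 8
Simplified ratio = 7:8

7:8


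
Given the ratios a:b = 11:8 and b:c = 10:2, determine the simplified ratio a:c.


Given a:b = 11:8 and b:c = 10:2
Make b consistent. Multiply first ratio by 10: a:b = 110:80
Multiply second ratio by 8: b:c = 80:16
Now b = 80 in both, so a:b:c = 110:80:16
Therefore a:c = 110:16
Simplify by GCD: a:c = 55:8

55:8


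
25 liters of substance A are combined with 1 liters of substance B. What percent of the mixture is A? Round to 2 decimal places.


Volume of A = 25 L
Volume of B = 1 L
Total volume = 25 + 1 = 26 L
Percentage of A = (25/26) * 100
= 96.15%

96.15


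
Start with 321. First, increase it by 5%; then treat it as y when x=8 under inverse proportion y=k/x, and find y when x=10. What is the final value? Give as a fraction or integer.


Start with 321.
Step 1: Increase by 5%: 321 * 105/100 = 6741/20
Step 2: Inverse prop: k = (6741/20)*8; new y = k/10 = 6741/20*8/10 = 6741/25
Final result = 6741/25

6741/25


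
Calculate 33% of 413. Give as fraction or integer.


Compute 33% of 413
Convert percentage: 33% = 33/100
Multiply: 413 * 33/100
= 13629/100
= 13629/100

13629/100


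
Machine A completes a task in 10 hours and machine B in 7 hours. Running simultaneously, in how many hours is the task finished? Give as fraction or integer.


Rate of A = 1/10 job per hour
Rate of B = 1/7 job per hour
Combined rate = 1/10 + 1/7
Find common denominator: (7 + 10)/(10*7) = 17/70
Combined rate = 17/70 job per hour
Time together = 1 / (17/70) = 70/17 hours

70/17


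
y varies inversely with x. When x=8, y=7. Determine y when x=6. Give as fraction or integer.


Inverse proportion: y = k/x
Find k: k = 8 * 7 = 56
Compute y at x=6: y = 56/6
y = 28/3

28/3


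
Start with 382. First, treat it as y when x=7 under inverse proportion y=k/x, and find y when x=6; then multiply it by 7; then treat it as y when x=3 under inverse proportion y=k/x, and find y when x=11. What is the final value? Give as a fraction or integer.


Start with 382.
Step 1: Inverse prop: k = (382)*7; new y = k/6 = 382*7/6 = 1337/3
Step 2: Multiply by 7: 1337/3 * 7 = 9359/3
Step 3: Inverse prop: k = (9359/3)*3; new y = k/11 = 9359/3*3/11 = 9359/11
Final result = 9359/11

9359/11


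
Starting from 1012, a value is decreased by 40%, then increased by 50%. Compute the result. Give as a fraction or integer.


Start: 1012
Step 1: decrease by 40% => multiply by 60/100
  1012 * 60/100 = 3036/5
Step 2: increase by 50% => multiply by 150/100
  3036/5 * 150/100 = 4554/5
Final value = 4554/5

4554/5


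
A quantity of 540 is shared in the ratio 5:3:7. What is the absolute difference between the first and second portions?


Total parts = 5 + 3 + 7 = 15
Value per part = 540 / 15 = 36
Shares: 5*36=180, 3*36=108, 7*36=252
First share = 180, second share = 108
Difference = |180 - 108| = 72

72


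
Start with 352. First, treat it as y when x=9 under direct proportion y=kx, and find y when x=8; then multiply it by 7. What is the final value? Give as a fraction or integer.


Start with 352.
Step 1: Direct prop: k = (352)/9; new y = k*8 = 352*8/9 = 2816/9
Step 2: Multiply by 7: 2816/9 * 7 = 19712/9
Final result = 19712/9

19712/9


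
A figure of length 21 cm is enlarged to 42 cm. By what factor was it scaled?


Original length = 21 cm
Scaled length = 42 cm
Scale factor = 42 / 21
= 2

2


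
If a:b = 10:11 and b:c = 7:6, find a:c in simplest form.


Given a:b = 10:11 and b:c = 7:6
Make b consistent. Multiply first ratio by 7: a:b = 70:77
Multiply second ratio by 11: b:c = 77:66
Now b = 77 in both, so a:b:c = 70:77:66
Therefore a:c = 70:66
Simplify by GCD: a:c = 35:33

35:33


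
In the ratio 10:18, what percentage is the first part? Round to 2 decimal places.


Total parts = 10 + 18 = 28
First part fraction = 10/28
Percentage = (10/28) * 100
= 0.357143 * 100
= 35.71%

35.71


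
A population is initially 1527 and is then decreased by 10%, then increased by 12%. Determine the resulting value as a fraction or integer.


Start: 1527
Step 1: decrease by 10% => multiply by 90/100
  1527 * 90/100 = 13743/10
Step 2: increase by 12% => multiply by 112/100
  13743/10 * 112/100 = 192402/125
Final value = 192402/125

192402/125


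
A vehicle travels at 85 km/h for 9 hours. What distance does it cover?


Using distance = speed * time
Speed = 85 km/h
Time = 9 hours
Distance = 85 * 9
= 765 km

765


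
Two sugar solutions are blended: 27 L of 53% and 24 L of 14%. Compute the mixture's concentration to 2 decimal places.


Solute in mixture 1 = 53% of 27 L = 27*53/100 = 1431/100 L
Solute in mixture 2 = 14% of 24 L = 24*14/100 = 84/25 L
Total solute = 1431/100 + 84/25 = 1767/100 L
Total volume = 27 + 24 = 51 L
Final concentration = 1767/100/51 * 100 = 34.65%

34.65


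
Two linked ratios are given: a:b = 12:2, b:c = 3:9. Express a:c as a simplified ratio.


Given a:b = 12:2 and b:c = 3:9
Make b consistent. Multiply first ratio by 3: a:b = 36:6
Multiply second ratio by 2: b:c = 6:18
Now b = 6 in both, so a:b:c = 36:6:18
Therefore a:c = 36:18
Simplify by GCD: a:c = 2:1

2:1


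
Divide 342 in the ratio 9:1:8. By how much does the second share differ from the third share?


Total parts = 9 + 1 + 8 = 18
Value per part = 342 / 18 = 19
Shares: 9*19=171, 1*19=19, 8*19=152
Second share = 19, third share = 152
Difference = |19 - 152| = 133

133


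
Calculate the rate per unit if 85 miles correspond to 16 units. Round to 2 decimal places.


Total miles = 85
Number of units = 16
Unit rate = 85 / 16
= 5.31 miles per unit

5.31


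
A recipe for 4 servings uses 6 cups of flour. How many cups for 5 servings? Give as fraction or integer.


Original: 6 cups for 4 servings
Target servings = 5
Scaling factor = 5/4
New amount = 6 * 5/4
= 30/4
= 15/2 cups

15/2


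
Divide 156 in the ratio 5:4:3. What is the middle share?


Ratio = 5:4:3
Total parts = 5 + 4 + 3 = 12
Value per part = 156 / 12 = 13
First share = 5 * 13 = 65
Middle share = 4 * 13 = 52
Third share = 3 * 13 = 39

52


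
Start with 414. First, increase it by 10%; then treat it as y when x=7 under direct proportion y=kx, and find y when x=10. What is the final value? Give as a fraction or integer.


Start with 414.
Step 1: Increase by 10%: 414 * 110/100 = 2277/5
Step 2: Direct prop: k = (2277/5)/7; new y = k*10 = 2277/5*10/7 = 4554/7
Final result = 4554/7

4554/7


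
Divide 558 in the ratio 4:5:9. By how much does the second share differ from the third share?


Total parts = 4 + 5 + 9 = 18
Value per part = 558 / 18 = 31
Shares: 4*31=124, 5*31=155, 9*31=279
Second share = 155, third share = 279
Difference = |155 - 279| = 124

124


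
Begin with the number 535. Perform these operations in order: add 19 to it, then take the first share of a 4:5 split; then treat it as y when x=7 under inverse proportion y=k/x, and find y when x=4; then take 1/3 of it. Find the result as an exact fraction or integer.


Start with 535.
Step 1: Add 19: 535+19=554; split 4:5 first = 554*4/9 = 2216/9
Step 2: Inverse prop: k = (2216/9)*7; new y = k/4 = 2216/9*7/4 = 3878/9
Step 3: Take 1/3: 3878/9 * 1/3 = 3878/27
Final result = 3878/27

3878/27


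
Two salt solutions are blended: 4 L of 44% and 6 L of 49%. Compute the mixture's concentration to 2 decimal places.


Solute in mixture 1 = 44% of 4 L = 4*44/100 = 44/25 L
Solute in mixture 2 = 49% of 6 L = 6*49/100 = 147/50 L
Total solute = 44/25 + 147/50 = 47/10 L
Total volume = 4 + 6 = 10 L
Final concentration = 47/10/10 * 100 = 47.00%

47.00


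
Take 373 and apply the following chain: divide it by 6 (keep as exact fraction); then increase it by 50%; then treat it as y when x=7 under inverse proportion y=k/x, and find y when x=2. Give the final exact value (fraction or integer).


Start with 373.
Step 1: Divide by 6: 373 / 6 = 373/6
Step 2: Increase by 50%: 373/6 * 150/100 = 373/4
Step 3: Inverse prop: k = (373/4)*7; new y = k/2 = 373/4*7/2 = 2611/8
Final result = 2611/8

2611/8


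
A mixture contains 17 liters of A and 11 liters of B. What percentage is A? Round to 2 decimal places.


Volume of A = 17 L
Volume of B = 11 L
Total volume = 17 + 11 = 28 L
Percentage of A = (17/28) * 100
= 60.71%

60.71


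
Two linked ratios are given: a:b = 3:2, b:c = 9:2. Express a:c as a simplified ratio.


Given a:b = 3:2 and b:c = 9:2
Make b consistent. Multiply first ratio by 9: a:b = 27:18
Multiply second ratio by 2: b:c = 18:4
Now b = 18 in both, so a:b:c = 27:18:4
Therefore a:c = 27:4
Simplify by GCD: a:c = 27:4

27:4


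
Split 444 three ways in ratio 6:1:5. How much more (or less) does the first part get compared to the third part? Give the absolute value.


Total parts = 6 + 1 + 5 = 12
Value per part = 444 / 12 = 37
Shares: 6*37=222, 1*37=37, 5*37=185
First share = 222, third share = 185
Difference = |222 - 185| = 37

37


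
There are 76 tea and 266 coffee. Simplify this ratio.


Find GCD(76, 266)
GCD = 38
Divide both by 38: 76/38 = 2, 266/38 = 7
Simplified ratio = 2:7

2:7


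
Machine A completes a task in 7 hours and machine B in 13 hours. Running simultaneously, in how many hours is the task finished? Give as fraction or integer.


Rate of A = 1/7 job per hour
Rate of B = 1/13 job per hour
Combined rate = 1/7 + 1/13
Find common denominator: (13 + 7)/(7*13) = 20/91
Combined rate = 20/91 job per hour
Time together = 1 / (20/91) = 91/20 hours

91/20


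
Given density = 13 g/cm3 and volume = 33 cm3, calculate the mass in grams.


Using mass = density * volume
Density = 13 g/cm3
Volume = 33 cm3
Mass = 13 * 33
= 429 g

429


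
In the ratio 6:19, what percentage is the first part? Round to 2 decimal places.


Total parts = 6 + 19 = 25
First part fraction = 6/25
Percentage = (6/25) * 100
= 0.24 * 100
= 24.00%

24.00


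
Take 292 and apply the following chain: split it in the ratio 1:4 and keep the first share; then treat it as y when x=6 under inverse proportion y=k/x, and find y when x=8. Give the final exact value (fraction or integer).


Start with 292.
Step 1: Split 1:4, first share = 292 * 1/5 = 292/5
Step 2: Inverse prop: k = (292/5)*6; new y = k/8 = 292/5*6/8 = 219/5
Final result = 219/5

219/5


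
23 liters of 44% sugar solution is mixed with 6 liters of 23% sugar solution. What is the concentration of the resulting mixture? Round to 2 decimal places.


Solute in mixture 1 = 44% of 23 L = 23*44/100 = 253/25 L
Solute in mixture 2 = 23% of 6 L = 6*23/100 = 69/50 L
Total solute = 253/25 + 69/50 = 23/2 L
Total volume = 23 + 6 = 29 L
Final concentration = 23/2/29 * 100 = 39.66%

39.66


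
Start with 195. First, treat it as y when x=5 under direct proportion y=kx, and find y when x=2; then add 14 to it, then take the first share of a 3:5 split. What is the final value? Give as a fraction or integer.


Start with 195.
Step 1: Direct prop: k = (195)/5; new y = k*2 = 195*2/5 = 78
Step 2: Add 14: 78+14=92; split 3:5 first = 92*3/8 = 69/2
Final result = 69/2

69/2


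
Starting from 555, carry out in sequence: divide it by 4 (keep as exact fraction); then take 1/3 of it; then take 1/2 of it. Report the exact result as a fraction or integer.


Start with 555.
Step 1: Divide by 4: 555 / 4 = 555/4
Step 2: Take 1/3: 555/4 * 1/3 = 185/4
Step 3: Take 1/2: 185/4 * 1/2 = 185/8
Final result = 185/8

185/8


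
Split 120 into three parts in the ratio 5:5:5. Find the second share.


Ratio = 5:5:5
Total parts = 5 + 5 + 5 = 15
Value per part = 120 / 15 = 8
First share = 5 * 8 = 40
Middle share = 5 * 8 = 40
Third share = 5 * 8 = 40

40


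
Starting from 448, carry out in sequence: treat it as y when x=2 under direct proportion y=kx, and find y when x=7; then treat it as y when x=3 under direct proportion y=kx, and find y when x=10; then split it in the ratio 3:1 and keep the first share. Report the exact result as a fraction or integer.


Start with 448.
Step 1: Direct prop: k = (448)/2; new y = k*7 = 448*7/2 = 1568
Step 2: Direct prop: k = (1568)/3; new y = k*10 = 1568*10/3 = 15680/3
Step 3: Split 3:1, first share = 15680/3 * 3/4 = 3920
Final result = 3920

3920


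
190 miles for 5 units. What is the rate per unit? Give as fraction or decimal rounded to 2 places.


Total miles = 190
Number of units = 5
Unit rate = 190 / 5
= 38 miles per unit

38


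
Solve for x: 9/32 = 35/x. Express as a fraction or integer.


Setting up: 9/32 = 35/x
Cross multiply: 9 * x = 32 * 35
9x = 1120
x = 1120/9
x = 1120/9

1120/9


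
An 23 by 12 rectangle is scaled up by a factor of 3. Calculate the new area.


Original dimensions: 23 x 12
Enlargement factor = 3
New width = 23 * 3 = 69
New height = 12 * 3 = 36
New area = 69 * 36 = 2484

2484


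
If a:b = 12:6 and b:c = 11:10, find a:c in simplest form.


Given a:b = 12:6 and b:c = 11:10
Make b consistent. Multiply first ratio by 11: a:b = 132:66
Multiply second ratio by 6: b:c = 66:60
Now b = 66 in both, so a:b:c = 132:66:60
Therefore a:c = 132:60
Simplify by GCD: a:c = 11:5

11:5


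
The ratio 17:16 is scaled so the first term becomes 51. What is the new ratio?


Original ratio: 17:16
First term target: 51
Scale factor = 51 / 17 = 3
Multiply second term: 16 * 3 = 48
Equivalent ratio = 51:48

51:48


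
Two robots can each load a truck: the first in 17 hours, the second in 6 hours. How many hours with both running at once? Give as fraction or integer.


Rate of A = 1/17 job per hour
Rate of B = 1/6 job per hour
Combined rate = 1/17 + 1/6
Find common denominator: (6 + 17)/(17*6) = 23/102
Combined rate = 23/102 job per hour
Time together = 1 / (23/102) = 102/23 hours

102/23


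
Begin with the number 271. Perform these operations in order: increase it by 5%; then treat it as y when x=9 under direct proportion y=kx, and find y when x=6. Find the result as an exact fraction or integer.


Start with 271.
Step 1: Increase by 5%: 271 * 105/100 = 5691/20
Step 2: Direct prop: k = (5691/20)/9; new y = k*6 = 5691/20*6/9 = 1897/10
Final result = 1897/10

1897/10


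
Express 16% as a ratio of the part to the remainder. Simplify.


Part = 16%, Remainder = 84%
Ratio = 16:84
GCD(16, 84) = 4
Simplify: 4:21 = 4:21

4:21


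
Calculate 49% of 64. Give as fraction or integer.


Compute 49% of 64
Convert percentage: 49% = 49/100
Multiply: 64 * 49/100
= 3136/100
= 784/25

784/25


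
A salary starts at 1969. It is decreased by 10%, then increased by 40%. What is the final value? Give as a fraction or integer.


Start: 1969
Step 1: decrease by 10% => multiply by 90/100
  1969 * 90/100 = 17721/10
Step 2: increase by 40% => multiply by 140/100
  17721/10 * 140/100 = 124047/50
Final value = 124047/50

124047/50


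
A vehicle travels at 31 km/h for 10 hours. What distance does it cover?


Using distance = speed * time
Speed = 31 km/h
Time = 10 hours
Distance = 31 * 10
= 310 km

310


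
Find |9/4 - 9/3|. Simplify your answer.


Simplify: 9/4 = 9/4 and 9/3 = 3
Find common denominator: LCD = 4
Convert: 9/4 and 12/4
Difference = |9 - 12|/4 = 3/4
Simplified = 3/4

3/4


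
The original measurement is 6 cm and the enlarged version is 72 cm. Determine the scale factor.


Original length = 6 cm
Scaled length = 72 cm
Scale factor = 72 / 6
= 12

12


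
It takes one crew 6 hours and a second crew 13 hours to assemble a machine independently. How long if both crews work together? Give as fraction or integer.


Rate of A = 1/6 job per hour
Rate of B = 1/13 job per hour
Combined rate = 1/6 + 1/13
Find common denominator: (13 + 6)/(6*13) = 19/78
Combined rate = 19/78 job per hour
Time together = 1 / (19/78) = 78/19 hours

78/19


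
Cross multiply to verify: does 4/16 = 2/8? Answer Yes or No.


Cross multiply to check 4/16 = 2/8
Left cross product: 4 * 8 = 32
Right cross product: 16 * 2 = 32
32 = 32
Equal, so proportions match => Yes

Yes


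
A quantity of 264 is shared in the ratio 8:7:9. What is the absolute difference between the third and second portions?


Total parts = 8 + 7 + 9 = 24
Value per part = 264 / 24 = 11
Shares: 8*11=88, 7*11=77, 9*11=99
Third share = 99, second share = 77
Difference = |99 - 77| = 22

22


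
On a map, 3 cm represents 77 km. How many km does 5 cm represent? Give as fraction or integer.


Map scale: 3 cm = 77 km
Measured distance on map = 5 cm
Set up proportion: 5 * 77 / 3
= 385 / 3
= 385/3 km

385/3


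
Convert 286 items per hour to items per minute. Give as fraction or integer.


Converting from per hour to per minute
Rate = 286 items per hour
Divide by 60: 286/60
= 143/30 items per minute

143/30


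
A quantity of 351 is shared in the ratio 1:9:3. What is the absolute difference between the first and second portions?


Total parts = 1 + 9 + 3 = 13
Value per part = 351 / 13 = 27
Shares: 1*27=27, 9*27=243, 3*27=81
First share = 27, second share = 243
Difference = |27 - 243| = 216

216


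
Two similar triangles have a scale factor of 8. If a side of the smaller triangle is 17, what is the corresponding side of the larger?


Similar triangles have proportional sides
Scale factor = 8
Smaller side = 17
Corresponding larger side = 17 * 8
= 136

136


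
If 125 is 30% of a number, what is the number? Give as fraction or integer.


Given: 125 is 30% of the whole
Set up: 125 = 30/100 * whole
whole = 125 * 100 / 30
whole = 12500 / 30
whole = 1250/3

1250/3


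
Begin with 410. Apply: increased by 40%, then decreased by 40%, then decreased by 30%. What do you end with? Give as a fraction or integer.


Start: 410
Step 1: increase by 40% => multiply by 140/100
  410 * 140/100 = 574
Step 2: decrease by 40% => multiply by 60/100
  574 * 60/100 = 1722/5
Step 3: decrease by 30% => multiply by 70/100
  1722/5 * 70/100 = 6027/25
Final value = 6027/25

6027/25


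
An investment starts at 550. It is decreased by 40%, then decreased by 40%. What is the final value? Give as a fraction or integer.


Start: 550
Step 1: decrease by 40% => multiply by 60/100
  550 * 60/100 = 330
Step 2: decrease by 40% => multiply by 60/100
  330 * 60/100 = 198
Final value = 198

198


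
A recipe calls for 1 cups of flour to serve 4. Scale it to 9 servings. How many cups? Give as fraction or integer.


Original: 1 cups for 4 servings
Target servings = 9
Scaling factor = 9/4
New amount = 1 * 9/4
= 9/4
= 9/4 cups

9/4


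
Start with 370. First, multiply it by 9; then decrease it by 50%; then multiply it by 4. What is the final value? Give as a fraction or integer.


Start with 370.
Step 1: Multiply by 9: 370 * 9 = 3330
Step 2: Decrease by 50%: 3330 * 50/100 = 1665
Step 3: Multiply by 4: 1665 * 4 = 6660
Final result = 6660

6660


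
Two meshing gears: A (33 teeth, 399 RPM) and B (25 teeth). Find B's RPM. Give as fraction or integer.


Gear ratio: teeth_A * RPM_A = teeth_B * RPM_B
33 * 399 = 25 * RPM_B
13167 = 25 * RPM_B
RPM_B = 13167 / 25
RPM_B = 13167/25

13167/25


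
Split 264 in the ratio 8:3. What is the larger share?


Total parts = 8 + 3 = 11
Value per part = 264 / 11 = 24
First share = 8 * 24 = 192
Second share = 3 * 24 = 72
Larger share = 192

192


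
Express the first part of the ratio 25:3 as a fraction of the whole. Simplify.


Total parts = 25 + 3 = 28
First part fraction = 25/28
Simplify: 25/28 = 25/28

25/28


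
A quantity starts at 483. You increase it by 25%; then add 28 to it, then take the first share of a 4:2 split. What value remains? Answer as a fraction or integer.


Start with 483.
Step 1: Increase by 25%: 483 * 125/100 = 2415/4
Step 2: Add 28: 2415/4+28=2527/4; split 4:2 first = 2527/4*4/6 = 2527/6
Final result = 2527/6

2527/6


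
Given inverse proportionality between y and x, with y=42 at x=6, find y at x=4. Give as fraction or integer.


Inverse proportion: y = k/x
Find k: k = 6 * 42 = 252
Compute y at x=4: y = 252/4
y = 63

63


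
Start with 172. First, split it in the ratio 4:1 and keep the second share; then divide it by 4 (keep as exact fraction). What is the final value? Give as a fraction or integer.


Start with 172.
Step 1: Split 4:1, second share = 172 * 1/5 = 172/5
Step 2: Divide by 4: 172/5 / 4 = 43/5
Final result = 43/5

43/5


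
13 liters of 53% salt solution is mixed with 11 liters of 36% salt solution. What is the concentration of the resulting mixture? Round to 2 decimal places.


Solute in mixture 1 = 53% of 13 L = 13*53/100 = 689/100 L
Solute in mixture 2 = 36% of 11 L = 11*36/100 = 99/25 L
Total solute = 689/100 + 99/25 = 217/20 L
Total volume = 13 + 11 = 24 L
Final concentration = 217/20/24 * 100 = 45.21%

45.21


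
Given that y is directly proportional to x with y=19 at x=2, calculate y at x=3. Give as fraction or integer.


Direct proportion: y = kx
Find k: k = 19/2 = 19/2
Compute y at x=3: y = 19/2 * 3
y = 57/2

57/2


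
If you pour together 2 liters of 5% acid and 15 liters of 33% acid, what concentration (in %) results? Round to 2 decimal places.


Solute in mixture 1 = 5% of 2 L = 2*5/100 = 1/10 L
Solute in mixture 2 = 33% of 15 L = 15*33/100 = 99/20 L
Total solute = 1/10 + 99/20 = 101/20 L
Total volume = 2 + 15 = 17 L
Final concentration = 101/20/17 * 100 = 29.71%

29.71


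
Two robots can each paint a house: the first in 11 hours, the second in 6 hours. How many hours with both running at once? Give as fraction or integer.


Rate of A = 1/11 job per hour
Rate of B = 1/6 job per hour
Combined rate = 1/11 + 1/6
Find common denominator: (6 + 11)/(11*6) = 17/66
Combined rate = 17/66 job per hour
Time together = 1 / (17/66) = 66/17 hours

66/17


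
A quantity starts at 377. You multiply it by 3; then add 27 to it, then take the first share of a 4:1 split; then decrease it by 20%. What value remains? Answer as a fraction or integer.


Start with 377.
Step 1: Multiply by 3: 377 * 3 = 1131
Step 2: Add 27: 1131+27=1158; split 4:1 first = 1158*4/5 = 4632/5
Step 3: Decrease by 20%: 4632/5 * 80/100 = 18528/25
Final result = 18528/25

18528/25


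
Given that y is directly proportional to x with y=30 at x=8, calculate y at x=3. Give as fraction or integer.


Direct proportion: y = kx
Find k: k = 30/8 = 15/4
Compute y at x=3: y = 15/4 * 3
y = 45/4

45/4


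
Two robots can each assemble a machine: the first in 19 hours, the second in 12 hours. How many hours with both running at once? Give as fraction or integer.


Rate of A = 1/19 job per hour
Rate of B = 1/12 job per hour
Combined rate = 1/19 + 1/12
Find common denominator: (12 + 19)/(19*12) = 31/228
Combined rate = 31/228 job per hour
Time together = 1 / (31/228) = 228/31 hours

228/31


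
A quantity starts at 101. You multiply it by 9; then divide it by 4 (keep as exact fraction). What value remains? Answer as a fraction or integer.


Start with 101.
Step 1: Multiply by 9: 101 * 9 = 909
Step 2: Divide by 4: 909 / 4 = 909/4
Final result = 909/4

909/4


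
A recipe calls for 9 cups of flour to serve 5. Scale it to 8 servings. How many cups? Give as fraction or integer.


Original: 9 cups for 5 servings
Target servings = 8
Scaling factor = 8/5
New amount = 9 * 8/5
= 72/5
= 72/5 cups

72/5
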